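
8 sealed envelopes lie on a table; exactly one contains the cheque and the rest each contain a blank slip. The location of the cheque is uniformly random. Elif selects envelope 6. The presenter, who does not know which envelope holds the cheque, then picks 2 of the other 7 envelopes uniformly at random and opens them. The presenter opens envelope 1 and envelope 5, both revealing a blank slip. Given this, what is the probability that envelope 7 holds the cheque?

Apply Bayes' rule, conditioning on where the cheque actually is.
If it is in either of envelopes 1 and 5 (prior 1/8 each): that envelope was opened and seen not to hold the prize — ruled out; weight (1/8)·0 = 0 each.
If it is in any of envelopes 2, 3, 4, 6, 7, and 8 (prior 1/8 each): the presenter picks exactly this set with probability 1/21 regardless, and none is the prize; weight (1/8)·(1/21) = 1/168 each.
The weights sum to 1/28.
So P(the cheque in envelope 7 | the presenter opened envelope 1 and envelope 5) = (1/168) / (1/28) = 1/6.

1/6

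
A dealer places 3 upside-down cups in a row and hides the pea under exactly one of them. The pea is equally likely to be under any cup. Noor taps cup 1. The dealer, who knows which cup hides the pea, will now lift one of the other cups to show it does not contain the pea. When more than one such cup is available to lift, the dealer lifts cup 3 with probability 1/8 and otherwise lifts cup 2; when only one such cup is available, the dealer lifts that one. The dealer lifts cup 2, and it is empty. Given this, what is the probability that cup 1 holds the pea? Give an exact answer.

7/15

Condition on the true location of the pea.
If it is under cup 1 (prior 1/3): cup 3 is available but not opened, probability 7/8; weight (1/3)·(7/8) = 7/24.
If it is under cup 2 (prior 1/3): the dealer opened cup 2, so this case is ruled out; weight (1/3)·0 = 0.
If it is under cup 3 (prior 1/3): only cup 2 is available, probability 1; weight (1/3)·1 = 1/3.
The weights sum to 5/8.
So P(the pea under cup 1 | the dealer opened cup 2) = (7/24) / (5/8) = 7/15.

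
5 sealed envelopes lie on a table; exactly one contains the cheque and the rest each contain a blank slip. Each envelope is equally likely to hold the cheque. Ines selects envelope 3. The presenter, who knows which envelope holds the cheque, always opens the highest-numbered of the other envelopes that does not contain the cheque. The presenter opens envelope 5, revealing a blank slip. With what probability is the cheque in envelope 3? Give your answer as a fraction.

1/4

Condition on the true location of the cheque.
If it is in any of envelopes 1, 2, 3, and 4 (prior 1/5 each): envelope 5 is the highest-numbered option available, probability 1; weight (1/5)·1 = 1/5 each.
If it is in envelope 5 (prior 1/5): the presenter opened envelope 5, so this case is ruled out; weight (1/5)·0 = 0.
The weights sum to 4/5.
So P(the cheque in envelope 3 | the presenter opened envelope 5) = (1/5) / (4/5) = 1/4.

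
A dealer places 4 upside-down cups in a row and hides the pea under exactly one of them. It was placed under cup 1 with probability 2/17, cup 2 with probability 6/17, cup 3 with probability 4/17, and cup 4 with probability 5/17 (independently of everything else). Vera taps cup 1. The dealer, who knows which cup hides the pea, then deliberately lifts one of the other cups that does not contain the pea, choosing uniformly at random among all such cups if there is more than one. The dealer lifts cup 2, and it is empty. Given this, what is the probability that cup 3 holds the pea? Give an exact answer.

Consider each possible location of the pea in turn.
If it is under cup 1 (prior 2/17): the dealer has 3 equally likely choices, so probability 1/3; weight (2/17)·(1/3) = 2/51.
If it is under cup 2 (prior 6/17): the dealer opened cup 2, so this case is ruled out; weight (6/17)·0 = 0.
If it is under cup 3 (prior 4/17): the dealer has 2 equally likely choices, so probability 1/2; weight (4/17)·(1/2) = 2/17.
If it is under cup 4 (prior 5/17): the dealer has 2 equally likely choices, so probability 1/2; weight (5/17)·(1/2) = 5/34.
The weights sum to 31/102.
So P(the pea under cup 3 | the dealer opened cup 2) = (2/17) / (31/102) = 12/31.

12/31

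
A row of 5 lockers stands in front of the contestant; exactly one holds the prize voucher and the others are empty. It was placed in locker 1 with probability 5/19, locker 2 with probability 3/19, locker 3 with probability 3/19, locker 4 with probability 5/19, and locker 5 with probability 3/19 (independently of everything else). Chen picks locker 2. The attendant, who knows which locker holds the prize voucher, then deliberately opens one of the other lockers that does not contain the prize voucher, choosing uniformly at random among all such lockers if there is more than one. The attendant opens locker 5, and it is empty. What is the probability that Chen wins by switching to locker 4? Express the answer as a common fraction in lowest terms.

20/61

Consider each possible location of the prize voucher in turn.
If it is in either of lockers 1 and 4 (prior 5/19 each): the attendant has 3 equally likely choices, so probability 1/3; weight (5/19)·(1/3) = 5/57 each.
If it is in locker 2 (prior 3/19): the attendant has 4 equally likely choices, so probability 1/4; weight (3/19)·(1/4) = 3/76.
If it is in locker 3 (prior 3/19): the attendant has 3 equally likely choices, so probability 1/3; weight (3/19)·(1/3) = 1/19.
If it is in locker 5 (prior 3/19): the attendant opened locker 5, so this case is ruled out; weight (3/19)·0 = 0.
The weights sum to 61/228.
So P(the prize voucher in locker 4 | the attendant opened locker 5) = (5/57) / (61/228) = 20/61.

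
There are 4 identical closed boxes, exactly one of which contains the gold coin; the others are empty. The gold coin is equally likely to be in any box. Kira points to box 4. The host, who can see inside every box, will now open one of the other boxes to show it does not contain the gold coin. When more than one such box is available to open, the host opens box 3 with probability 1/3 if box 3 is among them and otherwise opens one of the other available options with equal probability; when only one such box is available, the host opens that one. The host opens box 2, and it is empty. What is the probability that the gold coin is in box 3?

1/3

Apply Bayes' rule, conditioning on where the gold coin actually is.
If it is in box 1 (prior 1/4): box 3 is available but not opened, probability 2/3; weight (1/4)·(2/3) = 1/6.
If it is in box 2 (prior 1/4): the host opened box 2, so this case is ruled out; weight (1/4)·0 = 0.
If it is in box 3 (prior 1/4): box 3 holds the prize so is unavailable; the host chooses uniformly among the 2 others, probability 1/2; weight (1/4)·(1/2) = 1/8.
If it is in box 4 (prior 1/4): box 3 is available but not opened; box 2 gets probability (1 − 1/3)/2 = 1/3; weight (1/4)·(1/3) = 1/12.
The weights sum to 3/8.
So P(the gold coin in box 3 | the host opened box 2) = (1/8) / (3/8) = 1/3.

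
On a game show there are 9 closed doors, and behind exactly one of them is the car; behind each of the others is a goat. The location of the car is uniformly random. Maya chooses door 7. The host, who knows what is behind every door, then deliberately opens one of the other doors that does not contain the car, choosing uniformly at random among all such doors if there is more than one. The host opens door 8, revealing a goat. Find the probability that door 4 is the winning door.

Apply Bayes' rule, conditioning on where the car actually is.
If it is behind any of doors 1, 2, 3, 4, 5, 6, and 9 (prior 1/9 each): the host has 7 equally likely choices, so probability 1/7; weight (1/9)·(1/7) = 1/63 each.
If it is behind door 7 (prior 1/9): the host has 8 equally likely choices, so probability 1/8; weight (1/9)·(1/8) = 1/72.
If it is behind door 8 (prior 1/9): the host opened door 8, so this case is ruled out; weight (1/9)·0 = 0.
The weights sum to 1/8.
So P(the car behind door 4 | the host opened door 8) = (1/63) / (1/8) = 8/63.

8/63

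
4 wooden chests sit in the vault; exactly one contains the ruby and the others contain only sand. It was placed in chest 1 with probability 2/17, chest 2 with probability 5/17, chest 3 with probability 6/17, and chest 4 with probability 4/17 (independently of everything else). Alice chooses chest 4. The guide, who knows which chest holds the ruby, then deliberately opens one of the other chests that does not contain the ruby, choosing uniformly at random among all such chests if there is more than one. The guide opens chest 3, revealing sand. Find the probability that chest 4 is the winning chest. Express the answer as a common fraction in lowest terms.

8/29

Consider each possible location of the ruby in turn.
If it is in chest 1 (prior 2/17): the guide has 2 equally likely choices, so probability 1/2; weight (2/17)·(1/2) = 1/17.
If it is in chest 2 (prior 5/17): the guide has 2 equally likely choices, so probability 1/2; weight (5/17)·(1/2) = 5/34.
If it is in chest 3 (prior 6/17): the guide opened chest 3, so this case is ruled out; weight (6/17)·0 = 0.
If it is in chest 4 (prior 4/17): the guide has 3 equally likely choices, so probability 1/3; weight (4/17)·(1/3) = 4/51.
The weights sum to 29/102.
So P(the ruby in chest 4 | the guide opened chest 3) = (4/51) / (29/102) = 8/29.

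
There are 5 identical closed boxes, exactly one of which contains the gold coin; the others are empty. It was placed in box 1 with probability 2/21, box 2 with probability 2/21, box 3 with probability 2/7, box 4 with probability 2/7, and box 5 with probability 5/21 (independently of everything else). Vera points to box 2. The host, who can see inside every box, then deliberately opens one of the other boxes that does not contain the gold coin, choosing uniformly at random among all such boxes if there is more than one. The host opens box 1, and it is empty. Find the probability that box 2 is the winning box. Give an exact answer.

3/37

Condition on the true location of the gold coin.
If it is in box 1 (prior 2/21): the host opened box 1, so this case is ruled out; weight (2/21)·0 = 0.
If it is in box 2 (prior 2/21): the host has 4 equally likely choices, so probability 1/4; weight (2/21)·(1/4) = 1/42.
If it is in either of boxes 3 and 4 (prior 2/7 each): the host has 3 equally likely choices, so probability 1/3; weight (2/7)·(1/3) = 2/21 each.
If it is in box 5 (prior 5/21): the host has 3 equally likely choices, so probability 1/3; weight (5/21)·(1/3) = 5/63.
The weights sum to 37/126.
So P(the gold coin in box 2 | the host opened box 1) = (1/42) / (37/126) = 3/37.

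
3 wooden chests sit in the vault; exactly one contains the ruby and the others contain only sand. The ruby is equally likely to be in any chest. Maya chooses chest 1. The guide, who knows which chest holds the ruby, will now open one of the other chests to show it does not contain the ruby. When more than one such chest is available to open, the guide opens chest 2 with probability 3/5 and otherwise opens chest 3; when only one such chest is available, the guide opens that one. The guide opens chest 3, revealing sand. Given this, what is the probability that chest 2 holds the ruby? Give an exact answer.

5/7

Condition on the true location of the ruby.
If it is in chest 1 (prior 1/3): chest 2 is available but not opened, probability 2/5; weight (1/3)·(2/5) = 2/15.
If it is in chest 2 (prior 1/3): only chest 3 is available, probability 1; weight (1/3)·1 = 1/3.
If it is in chest 3 (prior 1/3): the guide opened chest 3, so this case is ruled out; weight (1/3)·0 = 0.
The weights sum to 7/15.
So P(the ruby in chest 2 | the guide opened chest 3) = (1/3) / (7/15) = 5/7.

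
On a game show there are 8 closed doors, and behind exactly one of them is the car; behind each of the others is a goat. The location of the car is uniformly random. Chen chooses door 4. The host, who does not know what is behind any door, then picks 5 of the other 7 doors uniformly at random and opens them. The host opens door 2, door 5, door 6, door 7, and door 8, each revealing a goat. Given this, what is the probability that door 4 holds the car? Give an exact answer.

1/3

Because the host chose which doors to open without knowing where the car is, the choice is independent of the prize location. Learning that none of the 5 opened doors holds the car simply rules out those 5 locations and leaves the remaining 3 doors still equally likely by symmetry.
So P(the car behind door 4) = 1/3.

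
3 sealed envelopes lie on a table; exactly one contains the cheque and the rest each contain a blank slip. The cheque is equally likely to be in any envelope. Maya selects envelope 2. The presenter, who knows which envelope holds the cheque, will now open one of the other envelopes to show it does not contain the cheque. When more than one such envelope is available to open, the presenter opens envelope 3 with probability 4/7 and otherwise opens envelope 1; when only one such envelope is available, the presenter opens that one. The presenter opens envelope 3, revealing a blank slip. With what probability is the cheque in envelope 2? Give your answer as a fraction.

Apply Bayes' rule, conditioning on where the cheque actually is.
If it is in envelope 1 (prior 1/3): only envelope 3 is available, probability 1; weight (1/3)·1 = 1/3.
If it is in envelope 2 (prior 1/3): envelope 3 is available, opened with probability 4/7; weight (1/3)·(4/7) = 4/21.
If it is in envelope 3 (prior 1/3): the presenter opened envelope 3, so this case is ruled out; weight (1/3)·0 = 0.
The weights sum to 11/21.
So P(the cheque in envelope 2 | the presenter opened envelope 3) = (4/21) / (11/21) = 4/11.

4/11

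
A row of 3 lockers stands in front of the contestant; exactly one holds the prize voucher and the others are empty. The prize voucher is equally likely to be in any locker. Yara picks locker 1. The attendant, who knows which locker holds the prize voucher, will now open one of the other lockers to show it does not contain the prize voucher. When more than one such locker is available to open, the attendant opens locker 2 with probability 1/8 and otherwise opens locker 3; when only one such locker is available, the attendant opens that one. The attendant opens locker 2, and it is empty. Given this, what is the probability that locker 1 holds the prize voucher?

Condition on the true location of the prize voucher.
If it is in locker 1 (prior 1/3): locker 2 is available, opened with probability 1/8; weight (1/3)·(1/8) = 1/24.
If it is in locker 2 (prior 1/3): the attendant opened locker 2, so this case is ruled out; weight (1/3)·0 = 0.
If it is in locker 3 (prior 1/3): only locker 2 is available, probability 1; weight (1/3)·1 = 1/3.
The weights sum to 3/8.
So P(the prize voucher in locker 1 | the attendant opened locker 2) = (1/24) / (3/8) = 1/9.

1/9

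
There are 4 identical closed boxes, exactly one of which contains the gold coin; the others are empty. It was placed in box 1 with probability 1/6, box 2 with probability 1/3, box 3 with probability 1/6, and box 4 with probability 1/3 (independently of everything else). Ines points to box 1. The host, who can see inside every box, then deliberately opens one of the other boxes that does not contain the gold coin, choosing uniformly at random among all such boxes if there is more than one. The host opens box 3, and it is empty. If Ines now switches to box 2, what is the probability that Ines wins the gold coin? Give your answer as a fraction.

3/7

Condition on the true location of the gold coin.
If it is in box 1 (prior 1/6): the host has 3 equally likely choices, so probability 1/3; weight (1/6)·(1/3) = 1/18.
If it is in either of boxes 2 and 4 (prior 1/3 each): the host has 2 equally likely choices, so probability 1/2; weight (1/3)·(1/2) = 1/6 each.
If it is in box 3 (prior 1/6): the host opened box 3, so this case is ruled out; weight (1/6)·0 = 0.
The weights sum to 7/18.
So P(the gold coin in box 2 | the host opened box 3) = (1/6) / (7/18) = 3/7.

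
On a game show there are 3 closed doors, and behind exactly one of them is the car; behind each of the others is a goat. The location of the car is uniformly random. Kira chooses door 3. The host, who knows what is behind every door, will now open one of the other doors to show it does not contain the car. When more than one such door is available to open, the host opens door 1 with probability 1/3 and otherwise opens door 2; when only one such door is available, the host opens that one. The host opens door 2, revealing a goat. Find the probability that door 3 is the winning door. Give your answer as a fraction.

2/5

Consider each possible location of the car in turn.
If it is behind door 1 (prior 1/3): only door 2 is available, probability 1; weight (1/3)·1 = 1/3.
If it is behind door 2 (prior 1/3): the host opened door 2, so this case is ruled out; weight (1/3)·0 = 0.
If it is behind door 3 (prior 1/3): door 1 is available but not opened, probability 2/3; weight (1/3)·(2/3) = 2/9.
The weights sum to 5/9.
So P(the car behind door 3 | the host opened door 2) = (2/9) / (5/9) = 2/5.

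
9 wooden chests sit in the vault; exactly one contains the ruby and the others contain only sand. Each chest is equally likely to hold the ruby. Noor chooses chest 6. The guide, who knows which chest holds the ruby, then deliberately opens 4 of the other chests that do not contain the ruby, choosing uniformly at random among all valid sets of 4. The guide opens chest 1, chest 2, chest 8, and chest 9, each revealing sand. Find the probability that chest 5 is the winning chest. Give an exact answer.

Condition on the true location of the ruby.
If it is in any of chests 1, 2, 8, and 9 (prior 1/9 each): that chest was opened and seen not to hold the prize — ruled out; weight (1/9)·0 = 0 each.
If it is in any of chests 3, 4, 5, and 7 (prior 1/9 each): the guide has 35 equally likely choices, so probability 1/35; weight (1/9)·(1/35) = 1/315 each.
If it is in chest 6 (prior 1/9): the guide has 70 equally likely choices, so probability 1/70; weight (1/9)·(1/70) = 1/630.
The weights sum to 1/70.
So P(the ruby in chest 5 | the guide opened chest 1, chest 2, chest 8, and chest 9) = (1/315) / (1/70) = 2/9.

2/9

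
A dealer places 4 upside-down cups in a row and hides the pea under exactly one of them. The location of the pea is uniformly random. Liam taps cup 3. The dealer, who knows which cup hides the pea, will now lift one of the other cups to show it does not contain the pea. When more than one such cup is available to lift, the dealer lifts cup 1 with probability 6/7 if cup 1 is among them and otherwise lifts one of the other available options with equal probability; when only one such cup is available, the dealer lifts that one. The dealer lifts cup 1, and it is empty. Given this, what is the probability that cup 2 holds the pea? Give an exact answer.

Consider each possible location of the pea in turn.
If it is under cup 1 (prior 1/4): the dealer opened cup 1, so this case is ruled out; weight (1/4)·0 = 0.
If it is under any of cups 2, 3, and 4 (prior 1/4 each): cup 1 is available, opened with probability 6/7; weight (1/4)·(6/7) = 3/14 each.
The weights sum to 9/14.
So P(the pea under cup 2 | the dealer opened cup 1) = (3/14) / (9/14) = 1/3.

1/3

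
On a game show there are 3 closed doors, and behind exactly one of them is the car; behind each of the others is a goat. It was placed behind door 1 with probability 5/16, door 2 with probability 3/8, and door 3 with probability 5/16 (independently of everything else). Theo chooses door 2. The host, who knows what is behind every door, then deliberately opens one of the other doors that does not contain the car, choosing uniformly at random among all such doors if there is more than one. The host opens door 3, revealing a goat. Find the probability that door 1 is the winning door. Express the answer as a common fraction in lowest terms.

Apply Bayes' rule, conditioning on where the car actually is.
If it is behind door 1 (prior 5/16): the host has no choice, probability 1; weight (5/16)·1 = 5/16.
If it is behind door 2 (prior 3/8): the host has 2 equally likely choices, so probability 1/2; weight (3/8)·(1/2) = 3/16.
If it is behind door 3 (prior 5/16): the host opened door 3, so this case is ruled out; weight (5/16)·0 = 0.
The weights sum to 1/2.
So P(the car behind door 1 | the host opened door 3) = (5/16) / (1/2) = 5/8.

5/8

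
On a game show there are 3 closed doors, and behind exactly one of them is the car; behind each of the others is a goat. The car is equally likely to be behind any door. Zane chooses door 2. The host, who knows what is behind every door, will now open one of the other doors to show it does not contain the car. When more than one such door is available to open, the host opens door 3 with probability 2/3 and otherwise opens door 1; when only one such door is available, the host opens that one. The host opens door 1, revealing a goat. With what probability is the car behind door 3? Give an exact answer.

Consider each possible location of the car in turn.
If it is behind door 1 (prior 1/3): the host opened door 1, so this case is ruled out; weight (1/3)·0 = 0.
If it is behind door 2 (prior 1/3): door 3 is available but not opened, probability 1/3; weight (1/3)·(1/3) = 1/9.
If it is behind door 3 (prior 1/3): only door 1 is available, probability 1; weight (1/3)·1 = 1/3.
The weights sum to 4/9.
So P(the car behind door 3 | the host opened door 1) = (1/3) / (4/9) = 3/4.

3/4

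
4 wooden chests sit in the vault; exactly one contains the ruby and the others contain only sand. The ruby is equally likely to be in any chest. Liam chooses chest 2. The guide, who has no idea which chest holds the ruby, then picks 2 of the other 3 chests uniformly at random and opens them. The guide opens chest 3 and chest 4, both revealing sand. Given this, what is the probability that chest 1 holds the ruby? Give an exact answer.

1/2

Consider each possible location of the ruby in turn.
If it is in either of chests 1 and 2 (prior 1/4 each): the guide picks exactly this set with probability 1/3 regardless, and none is the prize; weight (1/4)·(1/3) = 1/12 each.
If it is in either of chests 3 and 4 (prior 1/4 each): that chest was opened and seen not to hold the prize — ruled out; weight (1/4)·0 = 0 each.
The weights sum to 1/6.
So P(the ruby in chest 1 | the guide opened chest 3 and chest 4) = (1/12) / (1/6) = 1/2.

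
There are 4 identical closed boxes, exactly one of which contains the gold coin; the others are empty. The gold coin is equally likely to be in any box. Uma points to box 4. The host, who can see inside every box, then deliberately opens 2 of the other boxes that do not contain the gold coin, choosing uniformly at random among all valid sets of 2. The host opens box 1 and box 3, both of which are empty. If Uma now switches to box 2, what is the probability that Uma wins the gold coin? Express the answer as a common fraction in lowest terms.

Condition on the true location of the gold coin.
If it is in either of boxes 1 and 3 (prior 1/4 each): that box was opened and seen not to hold the prize — ruled out; weight (1/4)·0 = 0 each.
If it is in box 2 (prior 1/4): the host has no choice, probability 1; weight (1/4)·1 = 1/4.
If it is in box 4 (prior 1/4): the host has 3 equally likely choices, so probability 1/3; weight (1/4)·(1/3) = 1/12.
The weights sum to 1/3.
So P(the gold coin in box 2 | the host opened box 1 and box 3) = (1/4) / (1/3) = 3/4.

3/4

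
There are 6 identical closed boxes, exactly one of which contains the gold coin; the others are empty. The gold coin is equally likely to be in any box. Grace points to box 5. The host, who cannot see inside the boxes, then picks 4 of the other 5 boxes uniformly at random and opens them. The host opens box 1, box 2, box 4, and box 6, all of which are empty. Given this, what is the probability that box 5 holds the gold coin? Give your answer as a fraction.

1/2

Consider each possible location of the gold coin in turn.
If it is in any of boxes 1, 2, 4, and 6 (prior 1/6 each): that box was opened and seen not to hold the prize — ruled out; weight (1/6)·0 = 0 each.
If it is in either of boxes 3 and 5 (prior 1/6 each): the host picks exactly this set with probability 1/5 regardless, and none is the prize; weight (1/6)·(1/5) = 1/30 each.
The weights sum to 1/15.
So P(the gold coin in box 5 | the host opened box 1, box 2, box 4, and box 6) = (1/30) / (1/15) = 1/2.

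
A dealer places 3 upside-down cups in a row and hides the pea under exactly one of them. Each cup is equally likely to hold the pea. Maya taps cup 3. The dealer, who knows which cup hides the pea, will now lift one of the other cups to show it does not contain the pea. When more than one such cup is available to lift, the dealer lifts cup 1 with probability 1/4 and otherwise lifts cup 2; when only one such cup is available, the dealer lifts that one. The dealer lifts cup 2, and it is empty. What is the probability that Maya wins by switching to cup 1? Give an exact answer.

Apply Bayes' rule, conditioning on where the pea actually is.
If it is under cup 1 (prior 1/3): only cup 2 is available, probability 1; weight (1/3)·1 = 1/3.
If it is under cup 2 (prior 1/3): the dealer opened cup 2, so this case is ruled out; weight (1/3)·0 = 0.
If it is under cup 3 (prior 1/3): cup 1 is available but not opened, probability 3/4; weight (1/3)·(3/4) = 1/4.
The weights sum to 7/12.
So P(the pea under cup 1 | the dealer opened cup 2) = (1/3) / (7/12) = 4/7.

4/7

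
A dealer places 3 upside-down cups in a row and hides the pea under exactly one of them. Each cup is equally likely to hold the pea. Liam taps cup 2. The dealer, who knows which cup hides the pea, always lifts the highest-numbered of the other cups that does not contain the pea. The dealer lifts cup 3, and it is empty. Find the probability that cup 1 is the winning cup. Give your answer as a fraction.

1/2

Consider each possible location of the pea in turn.
If it is under either of cups 1 and 2 (prior 1/3 each): cup 3 is the highest-numbered option available, probability 1; weight (1/3)·1 = 1/3 each.
If it is under cup 3 (prior 1/3): the dealer opened cup 3, so this case is ruled out; weight (1/3)·0 = 0.
The weights sum to 2/3.
So P(the pea under cup 1 | the dealer opened cup 3) = (1/3) / (2/3) = 1/2.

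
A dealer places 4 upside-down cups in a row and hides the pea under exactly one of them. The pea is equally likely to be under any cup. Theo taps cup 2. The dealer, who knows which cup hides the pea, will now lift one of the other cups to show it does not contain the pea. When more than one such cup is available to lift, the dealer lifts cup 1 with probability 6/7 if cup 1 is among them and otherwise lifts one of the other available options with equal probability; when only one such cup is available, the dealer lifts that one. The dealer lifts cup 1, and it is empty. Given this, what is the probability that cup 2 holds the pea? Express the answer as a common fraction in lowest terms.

Consider each possible location of the pea in turn.
If it is under cup 1 (prior 1/4): the dealer opened cup 1, so this case is ruled out; weight (1/4)·0 = 0.
If it is under any of cups 2, 3, and 4 (prior 1/4 each): cup 1 is available, opened with probability 6/7; weight (1/4)·(6/7) = 3/14 each.
The weights sum to 9/14.
So P(the pea under cup 2 | the dealer opened cup 1) = (3/14) / (9/14) = 1/3.

1/3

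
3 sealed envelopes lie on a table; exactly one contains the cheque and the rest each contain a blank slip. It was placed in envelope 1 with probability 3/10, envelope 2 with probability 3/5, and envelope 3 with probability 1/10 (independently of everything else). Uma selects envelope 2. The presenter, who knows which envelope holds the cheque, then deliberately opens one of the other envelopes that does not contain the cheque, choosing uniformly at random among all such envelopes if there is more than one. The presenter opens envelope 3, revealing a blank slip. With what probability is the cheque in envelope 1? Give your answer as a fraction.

1/2

Consider each possible location of the cheque in turn.
If it is in envelope 1 (prior 3/10): the presenter has no choice, probability 1; weight (3/10)·1 = 3/10.
If it is in envelope 2 (prior 3/5): the presenter has 2 equally likely choices, so probability 1/2; weight (3/5)·(1/2) = 3/10.
If it is in envelope 3 (prior 1/10): the presenter opened envelope 3, so this case is ruled out; weight (1/10)·0 = 0.
The weights sum to 3/5.
So P(the cheque in envelope 1 | the presenter opened envelope 3) = (3/10) / (3/5) = 1/2.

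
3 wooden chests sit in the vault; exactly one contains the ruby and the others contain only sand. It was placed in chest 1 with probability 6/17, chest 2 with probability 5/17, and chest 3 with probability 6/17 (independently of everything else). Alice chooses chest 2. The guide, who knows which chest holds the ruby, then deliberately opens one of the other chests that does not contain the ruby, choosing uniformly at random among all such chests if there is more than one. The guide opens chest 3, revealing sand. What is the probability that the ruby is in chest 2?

5/17

Apply Bayes' rule, conditioning on where the ruby actually is.
If it is in chest 1 (prior 6/17): the guide has no choice, probability 1; weight (6/17)·1 = 6/17.
If it is in chest 2 (prior 5/17): the guide has 2 equally likely choices, so probability 1/2; weight (5/17)·(1/2) = 5/34.
If it is in chest 3 (prior 6/17): the guide opened chest 3, so this case is ruled out; weight (6/17)·0 = 0.
The weights sum to 1/2.
So P(the ruby in chest 2 | the guide opened chest 3) = (5/34) / (1/2) = 5/17.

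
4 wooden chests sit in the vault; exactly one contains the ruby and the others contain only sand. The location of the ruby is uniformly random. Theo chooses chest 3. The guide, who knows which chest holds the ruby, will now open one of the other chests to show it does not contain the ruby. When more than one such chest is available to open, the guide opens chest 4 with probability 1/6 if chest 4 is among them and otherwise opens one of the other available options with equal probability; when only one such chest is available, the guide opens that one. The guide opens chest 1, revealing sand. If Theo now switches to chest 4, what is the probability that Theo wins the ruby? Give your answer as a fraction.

Apply Bayes' rule, conditioning on where the ruby actually is.
If it is in chest 1 (prior 1/4): the guide opened chest 1, so this case is ruled out; weight (1/4)·0 = 0.
If it is in chest 2 (prior 1/4): chest 4 is available but not opened, probability 5/6; weight (1/4)·(5/6) = 5/24.
If it is in chest 3 (prior 1/4): chest 4 is available but not opened; chest 1 gets probability (1 − 1/6)/2 = 5/12; weight (1/4)·(5/12) = 5/48.
If it is in chest 4 (prior 1/4): chest 4 holds the prize so is unavailable; the guide chooses uniformly among the 2 others, probability 1/2; weight (1/4)·(1/2) = 1/8.
The weights sum to 7/16.
So P(the ruby in chest 4 | the guide opened chest 1) = (1/8) / (7/16) = 2/7.

2/7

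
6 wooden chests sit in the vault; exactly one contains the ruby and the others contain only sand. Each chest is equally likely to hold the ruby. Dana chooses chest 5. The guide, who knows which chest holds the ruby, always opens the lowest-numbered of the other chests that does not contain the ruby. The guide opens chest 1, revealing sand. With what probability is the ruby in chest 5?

1/5

Consider each possible location of the ruby in turn.
If it is in chest 1 (prior 1/6): the guide opened chest 1, so this case is ruled out; weight (1/6)·0 = 0.
If it is in any of chests 2, 3, 4, 5, and 6 (prior 1/6 each): chest 1 is the lowest-numbered option available, probability 1; weight (1/6)·1 = 1/6 each.
The weights sum to 5/6.
So P(the ruby in chest 5 | the guide opened chest 1) = (1/6) / (5/6) = 1/5.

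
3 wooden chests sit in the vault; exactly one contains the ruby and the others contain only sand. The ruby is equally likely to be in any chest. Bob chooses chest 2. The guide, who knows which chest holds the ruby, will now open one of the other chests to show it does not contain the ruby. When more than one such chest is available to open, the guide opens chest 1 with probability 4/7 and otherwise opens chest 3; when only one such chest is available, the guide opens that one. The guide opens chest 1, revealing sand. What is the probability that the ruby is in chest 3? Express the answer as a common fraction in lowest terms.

Consider each possible location of the ruby in turn.
If it is in chest 1 (prior 1/3): the guide opened chest 1, so this case is ruled out; weight (1/3)·0 = 0.
If it is in chest 2 (prior 1/3): chest 1 is available, opened with probability 4/7; weight (1/3)·(4/7) = 4/21.
If it is in chest 3 (prior 1/3): only chest 1 is available, probability 1; weight (1/3)·1 = 1/3.
The weights sum to 11/21.
So P(the ruby in chest 3 | the guide opened chest 1) = (1/3) / (11/21) = 7/11.

7/11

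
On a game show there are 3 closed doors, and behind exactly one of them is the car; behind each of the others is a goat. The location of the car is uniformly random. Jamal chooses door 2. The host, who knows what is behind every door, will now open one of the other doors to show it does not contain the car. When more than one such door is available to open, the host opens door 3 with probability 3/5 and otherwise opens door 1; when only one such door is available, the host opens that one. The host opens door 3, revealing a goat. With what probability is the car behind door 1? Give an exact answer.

5/8

Condition on the true location of the car.
If it is behind door 1 (prior 1/3): only door 3 is available, probability 1; weight (1/3)·1 = 1/3.
If it is behind door 2 (prior 1/3): door 3 is available, opened with probability 3/5; weight (1/3)·(3/5) = 1/5.
If it is behind door 3 (prior 1/3): the host opened door 3, so this case is ruled out; weight (1/3)·0 = 0.
The weights sum to 8/15.
So P(the car behind door 1 | the host opened door 3) = (1/3) / (8/15) = 5/8.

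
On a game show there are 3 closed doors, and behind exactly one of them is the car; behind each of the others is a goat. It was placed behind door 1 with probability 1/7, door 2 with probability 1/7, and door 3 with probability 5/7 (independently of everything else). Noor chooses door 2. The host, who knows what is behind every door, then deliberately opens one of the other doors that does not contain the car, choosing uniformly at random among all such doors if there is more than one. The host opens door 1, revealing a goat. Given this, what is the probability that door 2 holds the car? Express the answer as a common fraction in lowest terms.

1/11

Apply Bayes' rule, conditioning on where the car actually is.
If it is behind door 1 (prior 1/7): the host opened door 1, so this case is ruled out; weight (1/7)·0 = 0.
If it is behind door 2 (prior 1/7): the host has 2 equally likely choices, so probability 1/2; weight (1/7)·(1/2) = 1/14.
If it is behind door 3 (prior 5/7): the host has no choice, probability 1; weight (5/7)·1 = 5/7.
The weights sum to 11/14.
So P(the car behind door 2 | the host opened door 1) = (1/14) / (11/14) = 1/11.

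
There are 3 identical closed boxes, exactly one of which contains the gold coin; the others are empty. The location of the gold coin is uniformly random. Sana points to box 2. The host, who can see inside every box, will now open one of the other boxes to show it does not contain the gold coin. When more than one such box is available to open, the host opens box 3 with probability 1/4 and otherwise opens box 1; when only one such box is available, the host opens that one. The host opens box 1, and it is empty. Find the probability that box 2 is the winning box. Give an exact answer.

Consider each possible location of the gold coin in turn.
If it is in box 1 (prior 1/3): the host opened box 1, so this case is ruled out; weight (1/3)·0 = 0.
If it is in box 2 (prior 1/3): box 3 is available but not opened, probability 3/4; weight (1/3)·(3/4) = 1/4.
If it is in box 3 (prior 1/3): only box 1 is available, probability 1; weight (1/3)·1 = 1/3.
The weights sum to 7/12.
So P(the gold coin in box 2 | the host opened box 1) = (1/4) / (7/12) = 3/7.

3/7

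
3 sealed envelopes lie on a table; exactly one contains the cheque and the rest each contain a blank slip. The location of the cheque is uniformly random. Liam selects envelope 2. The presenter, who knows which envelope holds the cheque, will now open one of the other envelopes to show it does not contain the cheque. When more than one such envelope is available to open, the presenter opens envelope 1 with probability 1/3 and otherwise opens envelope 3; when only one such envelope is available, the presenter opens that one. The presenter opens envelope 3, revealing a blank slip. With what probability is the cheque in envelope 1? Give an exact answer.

3/5

Condition on the true location of the cheque.
If it is in envelope 1 (prior 1/3): only envelope 3 is available, probability 1; weight (1/3)·1 = 1/3.
If it is in envelope 2 (prior 1/3): envelope 1 is available but not opened, probability 2/3; weight (1/3)·(2/3) = 2/9.
If it is in envelope 3 (prior 1/3): the presenter opened envelope 3, so this case is ruled out; weight (1/3)·0 = 0.
The weights sum to 5/9.
So P(the cheque in envelope 1 | the presenter opened envelope 3) = (1/3) / (5/9) = 3/5.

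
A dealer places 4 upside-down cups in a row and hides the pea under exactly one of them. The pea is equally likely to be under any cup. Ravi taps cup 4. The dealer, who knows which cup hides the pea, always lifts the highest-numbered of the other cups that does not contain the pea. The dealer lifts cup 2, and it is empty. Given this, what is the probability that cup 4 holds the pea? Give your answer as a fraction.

0

Apply Bayes' rule, conditioning on where the pea actually is.
If it is under either of cups 1 and 4 (prior 1/4 each): the dealer would have opened cup 3 instead, probability 0; weight (1/4)·0 = 0 each.
If it is under cup 2 (prior 1/4): the dealer opened cup 2, so this case is ruled out; weight (1/4)·0 = 0.
If it is under cup 3 (prior 1/4): cup 2 is the highest-numbered option available, probability 1; weight (1/4)·1 = 1/4.
The weights sum to 1/4.
So P(the pea under cup 4 | the dealer opened cup 2) = 0 / (1/4) = 0.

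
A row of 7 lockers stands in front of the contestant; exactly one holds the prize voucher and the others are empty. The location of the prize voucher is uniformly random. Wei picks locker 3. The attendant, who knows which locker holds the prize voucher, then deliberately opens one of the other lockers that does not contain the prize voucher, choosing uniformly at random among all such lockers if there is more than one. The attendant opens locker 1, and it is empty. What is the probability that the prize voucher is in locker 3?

Condition on the true location of the prize voucher.
If it is in locker 1 (prior 1/7): the attendant opened locker 1, so this case is ruled out; weight (1/7)·0 = 0.
If it is in any of lockers 2, 4, 5, 6, and 7 (prior 1/7 each): the attendant has 5 equally likely choices, so probability 1/5; weight (1/7)·(1/5) = 1/35 each.
If it is in locker 3 (prior 1/7): the attendant has 6 equally likely choices, so probability 1/6; weight (1/7)·(1/6) = 1/42.
The weights sum to 1/6.
So P(the prize voucher in locker 3 | the attendant opened locker 1) = (1/42) / (1/6) = 1/7.

1/7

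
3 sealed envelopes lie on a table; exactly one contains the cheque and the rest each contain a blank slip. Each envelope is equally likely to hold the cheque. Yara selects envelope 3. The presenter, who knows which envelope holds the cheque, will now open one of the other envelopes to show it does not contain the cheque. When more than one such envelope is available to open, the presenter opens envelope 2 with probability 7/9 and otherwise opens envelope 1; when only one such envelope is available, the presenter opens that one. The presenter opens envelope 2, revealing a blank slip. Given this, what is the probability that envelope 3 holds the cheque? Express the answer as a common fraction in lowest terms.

7/16

Condition on the true location of the cheque.
If it is in envelope 1 (prior 1/3): only envelope 2 is available, probability 1; weight (1/3)·1 = 1/3.
If it is in envelope 2 (prior 1/3): the presenter opened envelope 2, so this case is ruled out; weight (1/3)·0 = 0.
If it is in envelope 3 (prior 1/3): envelope 2 is available, opened with probability 7/9; weight (1/3)·(7/9) = 7/27.
The weights sum to 16/27.
So P(the cheque in envelope 3 | the presenter opened envelope 2) = (7/27) / (16/27) = 7/16.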